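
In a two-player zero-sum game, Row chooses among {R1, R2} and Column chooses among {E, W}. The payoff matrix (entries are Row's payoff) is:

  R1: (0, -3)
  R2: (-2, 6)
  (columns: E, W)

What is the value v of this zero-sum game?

Row minima: R1 → -3, R2 → -2; maximin = -2.
Column maxima: E → 0, W → 6; minimax = 0.
-2 ≠ 0, so there is no saddle point; optimal play is mixed.
Let Row play R1 with probability p. Expected payoff against E: 0p + (-2)(1−p) = 2p − 2; against W: (-3)p + 6(1−p) = −9p + 6.
Setting these equal: 2p − 2 = −9p + 6 ⇒ 11p = 8 ⇒ p = 8/11, and the value is (2)·(8/11) − 2 = -6/11.
For Column: with q = P(E), equating R1's and R2's payoffs gives 3q − 3 = −8q + 6 ⇒ q = 9/11.

-6/11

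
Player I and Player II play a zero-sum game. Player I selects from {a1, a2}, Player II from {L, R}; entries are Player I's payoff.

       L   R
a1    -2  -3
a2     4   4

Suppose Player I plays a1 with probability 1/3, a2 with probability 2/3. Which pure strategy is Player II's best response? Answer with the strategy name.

R

If Player II plays L, Player I's expected payoff is (1/3)·(-2) + (2/3)·4 = 2.
If Player II plays R, Player I's expected payoff is (1/3)·(-3) + (2/3)·4 = 5/3.
Player II minimizes Player I's payoff; the smallest is 5/3, so the best response is R.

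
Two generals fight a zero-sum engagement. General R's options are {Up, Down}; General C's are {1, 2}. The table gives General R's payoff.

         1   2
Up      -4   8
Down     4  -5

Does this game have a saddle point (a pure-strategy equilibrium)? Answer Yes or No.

Row minima: Up → -4, Down → -5; maximin = -4.
Column maxima: 1 → 4, 2 → 8; minimax = 4.
-4 ≠ 4, so no pure-strategy equilibrium exists.

No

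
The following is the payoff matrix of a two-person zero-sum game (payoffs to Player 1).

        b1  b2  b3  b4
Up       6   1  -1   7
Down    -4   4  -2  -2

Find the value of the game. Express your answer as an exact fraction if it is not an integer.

Row minima: Up → -1, Down → -4; maximin = -1.
Column maxima: b1 → 6, b2 → 4, b3 → -1, b4 → 7; minimax = -1.
Since maximin = minimax = -1, there is a saddle point and the value is -1.

-1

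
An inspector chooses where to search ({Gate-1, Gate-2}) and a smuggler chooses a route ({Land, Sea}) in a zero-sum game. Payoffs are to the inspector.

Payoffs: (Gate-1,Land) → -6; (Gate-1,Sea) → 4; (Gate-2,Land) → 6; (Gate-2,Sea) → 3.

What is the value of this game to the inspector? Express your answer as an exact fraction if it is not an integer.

Row minima: Gate-1 → -6, Gate-2 → 3; maximin = 3.
Column maxima: Land → 6, Sea → 4; minimax = 4.
3 ≠ 4, so there is no saddle point; optimal play is mixed.
Let the inspector play Gate-1 with probability p. Expected payoff against Land: (-6)p + 6(1−p) = −12p + 6; against Sea: 4p + 3(1−p) = p + 3.
Setting these equal: −12p + 6 = p + 3 ⇒ −13p = -3 ⇒ p = 3/13, and the value is (-12)·(3/13) + 6 = 42/13.
For the smuggler: with q = P(Land), equating Gate-1's and Gate-2's payoffs gives −10q + 4 = 3q + 3 ⇒ q = 1/13.

42/13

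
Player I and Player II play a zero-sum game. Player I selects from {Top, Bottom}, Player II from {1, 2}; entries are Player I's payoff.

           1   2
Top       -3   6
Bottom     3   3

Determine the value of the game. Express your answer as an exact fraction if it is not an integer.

Row minima: Top → -3, Bottom → 3; maximin = 3.
Column maxima: 1 → 3, 2 → 6; minimax = 3.
Since maximin = minimax = 3, there is a saddle point and the value is 3.

3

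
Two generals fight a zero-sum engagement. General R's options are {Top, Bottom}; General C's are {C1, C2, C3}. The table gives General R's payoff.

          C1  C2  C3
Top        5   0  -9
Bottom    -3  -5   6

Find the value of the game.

Row minima: Top → -9, Bottom → -5; maximin = -5.
Column maxima: C1 → 5, C2 → 0, C3 → 6; minimax = 0.
-5 ≠ 0, so there is no saddle point; optimal play is mixed.
C1 is strictly dominated by C2 (it gives General R strictly more in every row), so General C never plays it.
On the remaining 2×2 (Top, Bottom vs C2, C3):
Let General R play Top with probability p. Expected payoff against C2: 0p + (-5)(1−p) = 5p − 5; against C3: (-9)p + 6(1−p) = −15p + 6.
Setting these equal: 5p − 5 = −15p + 6 ⇒ 20p = 11 ⇒ p = 11/20, and the value is (5)·(11/20) − 5 = -9/4.
For General C: with q = P(C2), equating Top's and Bottom's payoffs gives 9q − 9 = −11q + 6 ⇒ q = 3/4.

-9/4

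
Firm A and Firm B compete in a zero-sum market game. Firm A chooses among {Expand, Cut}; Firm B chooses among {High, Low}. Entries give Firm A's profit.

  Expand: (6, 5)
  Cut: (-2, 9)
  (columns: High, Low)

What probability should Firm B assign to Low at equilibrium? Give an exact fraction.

2/3

Row minima: Expand → 5, Cut → -2; maximin = 5.
Column maxima: High → 6, Low → 9; minimax = 6.
5 ≠ 6, so there is no saddle point; optimal play is mixed.
Let Firm A play Expand with probability p. Expected payoff against High: 6p + (-2)(1−p) = 8p − 2; against Low: 5p + 9(1−p) = −4p + 9.
Setting these equal: 8p − 2 = −4p + 9 ⇒ 12p = 11 ⇒ p = 11/12, and the value is (8)·(11/12) − 2 = 16/3.
For Firm B: with q = P(High), equating Expand's and Cut's payoffs gives q + 5 = −11q + 9 ⇒ q = 1/3.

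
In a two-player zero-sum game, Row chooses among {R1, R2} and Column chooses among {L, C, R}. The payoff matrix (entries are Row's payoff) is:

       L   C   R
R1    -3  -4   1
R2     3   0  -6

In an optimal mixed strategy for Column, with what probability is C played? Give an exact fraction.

7/11

Row minima: R1 → -4, R2 → -6; maximin = -4.
Column maxima: L → 3, C → 0, R → 1; minimax = 0.
-4 ≠ 0, so there is no saddle point; optimal play is mixed.
L is strictly dominated by C (it gives Row strictly more in every row), so Column never plays it.
On the remaining 2×2 (R1, R2 vs C, R):
Let Row play R1 with probability p. Expected payoff against C: (-4)p + 0(1−p) = −4p; against R: 1p + (-6)(1−p) = 7p − 6.
Setting these equal: −4p = 7p − 6 ⇒ −11p = -6 ⇒ p = 6/11, and the value is (-4)·(6/11) = -24/11.
For Column: with q = P(C), equating R1's and R2's payoffs gives −5q + 1 = 6q − 6 ⇒ q = 7/11.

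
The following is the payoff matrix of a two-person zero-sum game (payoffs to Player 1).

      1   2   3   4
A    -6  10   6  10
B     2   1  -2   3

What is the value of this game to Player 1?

0

Row minima: A → -6, B → -2; maximin = -2.
Column maxima: 1 → 2, 2 → 10, 3 → 6, 4 → 10; minimax = 2.
-2 ≠ 2, so there is no saddle point; optimal play is mixed.
2 is strictly dominated by 3 (it gives Player 1 strictly more in every row), so Player 2 never plays it.
4 is strictly dominated by 1 (it gives Player 1 strictly more in every row), so Player 2 never plays it.
On the remaining 2×2 (A, B vs 1, 3):
Let Player 1 play A with probability p. Expected payoff against 1: (-6)p + 2(1−p) = −8p + 2; against 3: 6p + (-2)(1−p) = 8p − 2.
Setting these equal: −8p + 2 = 8p − 2 ⇒ −16p = -4 ⇒ p = 1/4, and the value is (-8)·(1/4) + 2 = 0.
For Player 2: with q = P(1), equating A's and B's payoffs gives −12q + 6 = 4q − 2 ⇒ q = 1/2.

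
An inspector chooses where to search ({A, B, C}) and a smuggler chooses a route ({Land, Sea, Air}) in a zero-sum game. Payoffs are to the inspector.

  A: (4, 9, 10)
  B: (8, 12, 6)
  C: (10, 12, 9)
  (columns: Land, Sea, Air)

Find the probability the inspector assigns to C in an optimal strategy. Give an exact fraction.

6/7

Row minima: A → 4, B → 6, C → 9; maximin = 9.
Column maxima: Land → 10, Sea → 12, Air → 10; minimax = 10.
9 ≠ 10, so there is no saddle point; optimal play is mixed.
Sea is strictly dominated by Land (it gives the inspector strictly more in every row), so the smuggler never plays it.
With Sea eliminated, B is strictly dominated by C (C gives the inspector strictly more in every remaining column), so the inspector never plays it.
On the remaining 2×2 (A, C vs Land, Air):
Let the inspector play A with probability p. Expected payoff against Land: 4p + 10(1−p) = −6p + 10; against Air: 10p + 9(1−p) = p + 9.
Setting these equal: −6p + 10 = p + 9 ⇒ −7p = -1 ⇒ p = 1/7, and the value is (-6)·(1/7) + 10 = 64/7.
For the smuggler: with q = P(Land), equating A's and C's payoffs gives −6q + 10 = q + 9 ⇒ q = 1/7.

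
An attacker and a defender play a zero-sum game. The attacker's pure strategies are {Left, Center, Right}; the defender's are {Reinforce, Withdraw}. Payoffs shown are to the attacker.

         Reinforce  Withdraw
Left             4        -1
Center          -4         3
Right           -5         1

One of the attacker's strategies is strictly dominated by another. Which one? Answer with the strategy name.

Center gives a strictly higher payoff than Right against every column: -4 > -5, 3 > 1.
So Right is strictly dominated and the attacker never plays it.

Right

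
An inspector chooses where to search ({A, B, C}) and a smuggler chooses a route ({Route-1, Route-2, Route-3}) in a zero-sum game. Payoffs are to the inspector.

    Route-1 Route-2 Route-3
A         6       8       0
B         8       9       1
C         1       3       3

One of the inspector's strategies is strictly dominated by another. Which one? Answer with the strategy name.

B gives a strictly higher payoff than A against every column: 8 > 6, 9 > 8, 1 > 0.
So A is strictly dominated and the inspector never plays it.

A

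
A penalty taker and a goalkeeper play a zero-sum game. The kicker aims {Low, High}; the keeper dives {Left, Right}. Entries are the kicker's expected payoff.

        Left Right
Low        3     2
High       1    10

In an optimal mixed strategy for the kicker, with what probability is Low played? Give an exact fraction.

9/10

Row minima: Low → 2, High → 1; maximin = 2.
Column maxima: Left → 3, Right → 10; minimax = 3.
2 ≠ 3, so there is no saddle point; optimal play is mixed.
Let the kicker play Low with probability p. Expected payoff against Left: 3p + 1(1−p) = 2p + 1; against Right: 2p + 10(1−p) = −8p + 10.
Setting these equal: 2p + 1 = −8p + 10 ⇒ 10p = 9 ⇒ p = 9/10, and the value is (2)·(9/10) + 1 = 14/5.
For the keeper: with q = P(Left), equating Low's and High's payoffs gives q + 2 = −9q + 10 ⇒ q = 4/5.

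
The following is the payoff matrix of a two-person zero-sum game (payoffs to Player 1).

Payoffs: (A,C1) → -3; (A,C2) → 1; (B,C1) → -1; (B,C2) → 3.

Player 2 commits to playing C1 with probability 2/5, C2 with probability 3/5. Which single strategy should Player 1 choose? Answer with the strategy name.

Expected payoff of A: (2/5)·(-3) + (3/5)·1 = -3/5.
Expected payoff of B: (2/5)·(-1) + (3/5)·3 = 7/5.
The largest is 7/5, so Player 1's best response is B.

B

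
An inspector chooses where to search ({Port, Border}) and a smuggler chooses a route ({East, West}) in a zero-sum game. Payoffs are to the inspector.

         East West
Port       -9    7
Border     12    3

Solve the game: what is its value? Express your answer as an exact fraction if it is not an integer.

Row minima: Port → -9, Border → 3; maximin = 3.
Column maxima: East → 12, West → 7; minimax = 7.
3 ≠ 7, so there is no saddle point; optimal play is mixed.
Let the inspector play Port with probability p. Expected payoff against East: (-9)p + 12(1−p) = −21p + 12; against West: 7p + 3(1−p) = 4p + 3.
Setting these equal: −21p + 12 = 4p + 3 ⇒ −25p = -9 ⇒ p = 9/25, and the value is (-21)·(9/25) + 12 = 111/25.
For the smuggler: with q = P(East), equating Port's and Border's payoffs gives −16q + 7 = 9q + 3 ⇒ q = 4/25.

111/25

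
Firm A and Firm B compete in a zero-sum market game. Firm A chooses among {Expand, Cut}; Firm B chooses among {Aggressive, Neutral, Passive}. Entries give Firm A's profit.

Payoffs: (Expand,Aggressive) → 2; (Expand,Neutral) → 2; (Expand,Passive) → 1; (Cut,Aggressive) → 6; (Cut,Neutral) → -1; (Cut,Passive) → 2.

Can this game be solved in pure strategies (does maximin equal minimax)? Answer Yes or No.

Row minima: Expand → 1, Cut → -1; maximin = 1.
Column maxima: Aggressive → 6, Neutral → 2, Passive → 2; minimax = 2.
1 ≠ 2, so no pure-strategy equilibrium exists.

No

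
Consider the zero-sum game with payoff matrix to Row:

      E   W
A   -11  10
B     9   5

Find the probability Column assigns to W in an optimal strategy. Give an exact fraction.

Row minima: A → -11, B → 5; maximin = 5.
Column maxima: E → 9, W → 10; minimax = 9.
5 ≠ 9, so there is no saddle point; optimal play is mixed.
Let Row play A with probability p. Expected payoff against E: (-11)p + 9(1−p) = −20p + 9; against W: 10p + 5(1−p) = 5p + 5.
Setting these equal: −20p + 9 = 5p + 5 ⇒ −25p = -4 ⇒ p = 4/25, and the value is (-20)·(4/25) + 9 = 29/5.
For Column: with q = P(E), equating A's and B's payoffs gives −21q + 10 = 4q + 5 ⇒ q = 1/5.

4/5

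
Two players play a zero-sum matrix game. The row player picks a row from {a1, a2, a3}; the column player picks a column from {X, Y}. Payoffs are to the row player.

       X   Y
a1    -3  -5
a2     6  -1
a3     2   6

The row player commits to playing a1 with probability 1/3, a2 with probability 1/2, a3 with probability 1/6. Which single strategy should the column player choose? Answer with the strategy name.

Y

If the column player plays X, the row player's expected payoff is (1/3)·(-3) + (1/2)·6 + (1/6)·2 = 7/3.
If the column player plays Y, the row player's expected payoff is (1/3)·(-5) + (1/2)·(-1) + (1/6)·6 = -7/6.
The column player minimizes the row player's payoff; the smallest is -7/6, so the best response is Y.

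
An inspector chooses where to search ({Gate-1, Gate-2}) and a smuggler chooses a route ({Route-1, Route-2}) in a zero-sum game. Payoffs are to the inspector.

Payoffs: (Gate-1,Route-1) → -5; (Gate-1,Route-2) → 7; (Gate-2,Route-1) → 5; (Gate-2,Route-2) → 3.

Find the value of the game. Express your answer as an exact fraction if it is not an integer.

Row minima: Gate-1 → -5, Gate-2 → 3; maximin = 3.
Column maxima: Route-1 → 5, Route-2 → 7; minimax = 5.
3 ≠ 5, so there is no saddle point; optimal play is mixed.
Let the inspector play Gate-1 with probability p. Expected payoff against Route-1: (-5)p + 5(1−p) = −10p + 5; against Route-2: 7p + 3(1−p) = 4p + 3.
Setting these equal: −10p + 5 = 4p + 3 ⇒ −14p = -2 ⇒ p = 1/7, and the value is (-10)·(1/7) + 5 = 25/7.
For the smuggler: with q = P(Route-1), equating Gate-1's and Gate-2's payoffs gives −12q + 7 = 2q + 3 ⇒ q = 2/7.

25/7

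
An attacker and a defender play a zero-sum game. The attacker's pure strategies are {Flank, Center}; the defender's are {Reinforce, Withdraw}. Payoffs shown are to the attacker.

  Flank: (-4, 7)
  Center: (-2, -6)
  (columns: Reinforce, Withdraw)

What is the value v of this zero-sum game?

-38/15

Row minima: Flank → -4, Center → -6; maximin = -4.
Column maxima: Reinforce → -2, Withdraw → 7; minimax = -2.
-4 ≠ -2, so there is no saddle point; optimal play is mixed.
Let the attacker play Flank with probability p. Expected payoff against Reinforce: (-4)p + (-2)(1−p) = −2p − 2; against Withdraw: 7p + (-6)(1−p) = 13p − 6.
Setting these equal: −2p − 2 = 13p − 6 ⇒ −15p = -4 ⇒ p = 4/15, and the value is (-2)·(4/15) − 2 = -38/15.
For the defender: with q = P(Reinforce), equating Flank's and Center's payoffs gives −11q + 7 = 4q − 6 ⇒ q = 13/15.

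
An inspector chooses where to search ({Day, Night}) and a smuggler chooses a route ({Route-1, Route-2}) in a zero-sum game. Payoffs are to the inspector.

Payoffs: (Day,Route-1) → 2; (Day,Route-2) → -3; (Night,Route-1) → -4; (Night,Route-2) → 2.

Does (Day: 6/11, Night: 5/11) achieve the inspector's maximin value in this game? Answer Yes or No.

Against Route-1 this mix gives (6/11)·2 + (5/11)·(-4) = -8/11.
Against Route-2 this mix gives (6/11)·(-3) + (5/11)·2 = -8/11.
All of the smuggler's active replies (Route-1, Route-2) yield -8/11, and no column does worse for the inspector. The mix makes the smuggler indifferent and guarantees -8/11, so it is optimal.

Yes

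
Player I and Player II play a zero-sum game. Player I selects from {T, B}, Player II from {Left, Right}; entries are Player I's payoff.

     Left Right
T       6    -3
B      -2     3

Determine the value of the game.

Row minima: T → -3, B → -2; maximin = -2.
Column maxima: Left → 6, Right → 3; minimax = 3.
-2 ≠ 3, so there is no saddle point; optimal play is mixed.
Let Player I play T with probability p. Expected payoff against Left: 6p + (-2)(1−p) = 8p − 2; against Right: (-3)p + 3(1−p) = −6p + 3.
Setting these equal: 8p − 2 = −6p + 3 ⇒ 14p = 5 ⇒ p = 5/14, and the value is (8)·(5/14) − 2 = 6/7.
For Player II: with q = P(Left), equating T's and B's payoffs gives 9q − 3 = −5q + 3 ⇒ q = 3/7.

6/7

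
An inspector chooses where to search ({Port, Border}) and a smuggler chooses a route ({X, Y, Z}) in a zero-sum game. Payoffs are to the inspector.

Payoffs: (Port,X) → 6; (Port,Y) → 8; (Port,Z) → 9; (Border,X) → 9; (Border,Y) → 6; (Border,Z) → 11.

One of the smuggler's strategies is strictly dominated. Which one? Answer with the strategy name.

X holds the inspector's payoff strictly below Z in every row: 6 < 9, 9 < 11.
So Z is strictly dominated for the smuggler.

Z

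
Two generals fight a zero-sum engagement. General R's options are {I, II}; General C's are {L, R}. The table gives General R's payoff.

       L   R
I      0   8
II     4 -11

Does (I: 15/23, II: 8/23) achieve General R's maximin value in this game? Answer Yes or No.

Yes

Against L this mix gives (15/23)·0 + (8/23)·4 = 32/23.
Against R this mix gives (15/23)·8 + (8/23)·(-11) = 32/23.
All of General C's active replies (L, R) yield 32/23, and no column does worse for General R. The mix makes General C indifferent and guarantees 32/23, so it is optimal.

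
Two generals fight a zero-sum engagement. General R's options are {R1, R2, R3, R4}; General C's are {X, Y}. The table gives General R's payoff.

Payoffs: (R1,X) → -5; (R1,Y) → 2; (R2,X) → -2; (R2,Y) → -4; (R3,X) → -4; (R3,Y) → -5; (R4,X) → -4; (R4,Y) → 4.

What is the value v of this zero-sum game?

-12/5

Row minima: R1 → -5, R2 → -4, R3 → -5, R4 → -4; maximin = -4.
Column maxima: X → -2, Y → 4; minimax = -2.
-4 ≠ -2, so there is no saddle point; optimal play is mixed.
R1 is strictly dominated by R4, so General R never plays it.
R3 is strictly dominated by R2, so General R never plays it.
On the remaining 2×2 (R2, R4 vs X, Y):
Let General R play R2 with probability p. Expected payoff against X: (-2)p + (-4)(1−p) = 2p − 4; against Y: (-4)p + 4(1−p) = −8p + 4.
Setting these equal: 2p − 4 = −8p + 4 ⇒ 10p = 8 ⇒ p = 4/5, and the value is (2)·(4/5) − 4 = -12/5.
For General C: with q = P(X), equating R2's and R4's payoffs gives 2q − 4 = −8q + 4 ⇒ q = 4/5.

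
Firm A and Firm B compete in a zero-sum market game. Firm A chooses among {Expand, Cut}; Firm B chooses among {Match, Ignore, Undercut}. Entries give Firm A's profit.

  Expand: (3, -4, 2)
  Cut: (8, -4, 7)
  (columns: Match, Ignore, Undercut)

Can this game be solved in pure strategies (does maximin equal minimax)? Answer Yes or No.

Yes

Row minima: Expand → -4, Cut → -4; maximin = -4.
Column maxima: Match → 8, Ignore → -4, Undercut → 7; minimax = -4.
maximin = minimax = -4, so a saddle point exists.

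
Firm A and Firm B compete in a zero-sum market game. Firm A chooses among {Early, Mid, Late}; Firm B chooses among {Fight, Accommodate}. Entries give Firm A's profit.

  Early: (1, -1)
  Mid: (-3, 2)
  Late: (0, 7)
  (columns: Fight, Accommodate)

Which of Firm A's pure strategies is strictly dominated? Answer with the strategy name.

Mid

Late gives a strictly higher payoff than Mid against every column: 0 > -3, 7 > 2.
So Mid is strictly dominated and Firm A never plays it.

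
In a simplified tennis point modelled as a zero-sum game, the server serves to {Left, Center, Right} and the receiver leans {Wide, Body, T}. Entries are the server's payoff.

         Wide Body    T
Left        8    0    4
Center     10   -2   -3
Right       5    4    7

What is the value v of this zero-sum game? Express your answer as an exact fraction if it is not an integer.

Row minima: Left → 0, Center → -3, Right → 4; maximin = 4.
Column maxima: Wide → 10, Body → 4, T → 7; minimax = 4.
Since maximin = minimax = 4, there is a saddle point and the value is 4.

4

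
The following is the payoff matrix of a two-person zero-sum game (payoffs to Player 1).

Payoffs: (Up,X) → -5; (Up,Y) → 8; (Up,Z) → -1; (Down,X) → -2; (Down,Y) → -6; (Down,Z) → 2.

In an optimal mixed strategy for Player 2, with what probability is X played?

Row minima: Up → -5, Down → -6; maximin = -5.
Column maxima: X → -2, Y → 8, Z → 2; minimax = -2.
-5 ≠ -2, so there is no saddle point; optimal play is mixed.
Z is strictly dominated by X (it gives Player 1 strictly more in every row), so Player 2 never plays it.
On the remaining 2×2 (Up, Down vs X, Y):
Let Player 1 play Up with probability p. Expected payoff against X: (-5)p + (-2)(1−p) = −3p − 2; against Y: 8p + (-6)(1−p) = 14p − 6.
Setting these equal: −3p − 2 = 14p − 6 ⇒ −17p = -4 ⇒ p = 4/17, and the value is (-3)·(4/17) − 2 = -46/17.
For Player 2: with q = P(X), equating Up's and Down's payoffs gives −13q + 8 = 4q − 6 ⇒ q = 14/17.

14/17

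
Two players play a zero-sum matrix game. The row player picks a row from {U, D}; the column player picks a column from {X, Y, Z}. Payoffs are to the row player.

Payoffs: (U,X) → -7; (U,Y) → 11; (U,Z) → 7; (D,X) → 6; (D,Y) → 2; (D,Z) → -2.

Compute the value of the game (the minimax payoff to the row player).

14/11

Row minima: U → -7, D → -2; maximin = -2.
Column maxima: X → 6, Y → 11, Z → 7; minimax = 6.
-2 ≠ 6, so there is no saddle point; optimal play is mixed.
Y is strictly dominated by Z (it gives the row player strictly more in every row), so the column player never plays it.
On the remaining 2×2 (U, D vs X, Z):
Let the row player play U with probability p. Expected payoff against X: (-7)p + 6(1−p) = −13p + 6; against Z: 7p + (-2)(1−p) = 9p − 2.
Setting these equal: −13p + 6 = 9p − 2 ⇒ −22p = -8 ⇒ p = 4/11, and the value is (-13)·(4/11) + 6 = 14/11.
For the column player: with q = P(X), equating U's and D's payoffs gives −14q + 7 = 8q − 2 ⇒ q = 9/22.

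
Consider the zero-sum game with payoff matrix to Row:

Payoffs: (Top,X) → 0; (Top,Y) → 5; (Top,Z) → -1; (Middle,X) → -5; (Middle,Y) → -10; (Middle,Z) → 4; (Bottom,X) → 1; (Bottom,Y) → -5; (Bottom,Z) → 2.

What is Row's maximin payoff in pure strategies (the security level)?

Row minima: Top → -1, Middle → -10, Bottom → -5.
The best of these is -1.

-1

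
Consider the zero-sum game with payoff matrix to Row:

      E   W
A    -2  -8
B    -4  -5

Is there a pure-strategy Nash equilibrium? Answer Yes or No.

Yes

Row minima: A → -8, B → -5; maximin = -5.
Column maxima: E → -2, W → -5; minimax = -5.
maximin = minimax = -5, so a saddle point exists.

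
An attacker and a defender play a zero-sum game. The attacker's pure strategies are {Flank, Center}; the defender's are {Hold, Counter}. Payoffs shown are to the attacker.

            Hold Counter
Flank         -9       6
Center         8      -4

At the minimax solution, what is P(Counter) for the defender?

17/27

Row minima: Flank → -9, Center → -4; maximin = -4.
Column maxima: Hold → 8, Counter → 6; minimax = 6.
-4 ≠ 6, so there is no saddle point; optimal play is mixed.
Let the attacker play Flank with probability p. Expected payoff against Hold: (-9)p + 8(1−p) = −17p + 8; against Counter: 6p + (-4)(1−p) = 10p − 4.
Setting these equal: −17p + 8 = 10p − 4 ⇒ −27p = -12 ⇒ p = 4/9, and the value is (-17)·(4/9) + 8 = 4/9.
For the defender: with q = P(Hold), equating Flank's and Center's payoffs gives −15q + 6 = 12q − 4 ⇒ q = 10/27.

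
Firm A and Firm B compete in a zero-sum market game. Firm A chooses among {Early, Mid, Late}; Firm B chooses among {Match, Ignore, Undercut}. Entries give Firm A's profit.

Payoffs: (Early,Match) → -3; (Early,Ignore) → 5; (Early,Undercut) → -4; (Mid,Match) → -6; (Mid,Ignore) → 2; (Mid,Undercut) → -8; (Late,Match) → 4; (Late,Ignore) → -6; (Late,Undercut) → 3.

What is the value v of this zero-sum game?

Row minima: Early → -4, Mid → -8, Late → -6; maximin = -4.
Column maxima: Match → 4, Ignore → 5, Undercut → 3; minimax = 3.
-4 ≠ 3, so there is no saddle point; optimal play is mixed.
Mid is strictly dominated by Early, so Firm A never plays it.
Match is strictly dominated by Undercut (it gives Firm A strictly more in every row), so Firm B never plays it.
On the remaining 2×2 (Early, Late vs Ignore, Undercut):
Let Firm A play Early with probability p. Expected payoff against Ignore: 5p + (-6)(1−p) = 11p − 6; against Undercut: (-4)p + 3(1−p) = −7p + 3.
Setting these equal: 11p − 6 = −7p + 3 ⇒ 18p = 9 ⇒ p = 1/2, and the value is (11)·(1/2) − 6 = -1/2.
For Firm B: with q = P(Ignore), equating Early's and Late's payoffs gives 9q − 4 = −9q + 3 ⇒ q = 7/18.

-1/2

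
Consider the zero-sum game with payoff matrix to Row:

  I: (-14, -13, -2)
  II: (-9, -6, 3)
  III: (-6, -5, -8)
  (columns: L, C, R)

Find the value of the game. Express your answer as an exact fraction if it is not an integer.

Row minima: I → -14, II → -9, III → -8; maximin = -8.
Column maxima: L → -6, C → -5, R → 3; minimax = -6.
-8 ≠ -6, so there is no saddle point; optimal play is mixed.
I is strictly dominated by II, so Row never plays it.
C is strictly dominated by L (it gives Row strictly more in every row), so Column never plays it.
On the remaining 2×2 (II, III vs L, R):
Let Row play II with probability p. Expected payoff against L: (-9)p + (-6)(1−p) = −3p − 6; against R: 3p + (-8)(1−p) = 11p − 8.
Setting these equal: −3p − 6 = 11p − 8 ⇒ −14p = -2 ⇒ p = 1/7, and the value is (-3)·(1/7) − 6 = -45/7.
For Column: with q = P(L), equating II's and III's payoffs gives −12q + 3 = 2q − 8 ⇒ q = 11/14.

-45/7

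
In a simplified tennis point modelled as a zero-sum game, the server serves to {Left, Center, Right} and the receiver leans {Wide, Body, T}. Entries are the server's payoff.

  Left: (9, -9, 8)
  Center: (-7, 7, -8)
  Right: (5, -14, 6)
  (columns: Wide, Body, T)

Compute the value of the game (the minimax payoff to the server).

-1/2

Row minima: Left → -9, Center → -8, Right → -14; maximin = -8.
Column maxima: Wide → 9, Body → 7, T → 8; minimax = 7.
-8 ≠ 7, so there is no saddle point; optimal play is mixed.
Right is strictly dominated by Left, so the server never plays it.
With Right eliminated, Wide is strictly dominated by T (it gives the server strictly more in every remaining row), so the receiver never plays it.
On the remaining 2×2 (Left, Center vs Body, T):
Let the server play Left with probability p. Expected payoff against Body: (-9)p + 7(1−p) = −16p + 7; against T: 8p + (-8)(1−p) = 16p − 8.
Setting these equal: −16p + 7 = 16p − 8 ⇒ −32p = -15 ⇒ p = 15/32, and the value is (-16)·(15/32) + 7 = -1/2.
For the receiver: with q = P(Body), equating Left's and Center's payoffs gives −17q + 8 = 15q − 8 ⇒ q = 1/2.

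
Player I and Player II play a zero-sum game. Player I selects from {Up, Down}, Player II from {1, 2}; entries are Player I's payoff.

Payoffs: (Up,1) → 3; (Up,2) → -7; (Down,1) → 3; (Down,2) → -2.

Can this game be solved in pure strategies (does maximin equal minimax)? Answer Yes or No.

Yes

Row minima: Up → -7, Down → -2; maximin = -2.
Column maxima: 1 → 3, 2 → -2; minimax = -2.
maximin = minimax = -2, so a saddle point exists.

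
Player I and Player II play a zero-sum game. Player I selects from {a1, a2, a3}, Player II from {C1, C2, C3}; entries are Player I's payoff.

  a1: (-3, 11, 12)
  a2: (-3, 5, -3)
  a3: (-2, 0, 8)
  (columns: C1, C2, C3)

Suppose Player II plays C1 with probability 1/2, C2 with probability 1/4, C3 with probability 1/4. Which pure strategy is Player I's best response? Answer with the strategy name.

a1

Expected payoff of a1: (1/2)·(-3) + (1/4)·11 + (1/4)·12 = 17/4.
Expected payoff of a2: (1/2)·(-3) + (1/4)·5 + (1/4)·(-3) = -1.
Expected payoff of a3: (1/2)·(-2) + (1/4)·0 + (1/4)·8 = 1.
The largest is 17/4, so Player I's best response is a1.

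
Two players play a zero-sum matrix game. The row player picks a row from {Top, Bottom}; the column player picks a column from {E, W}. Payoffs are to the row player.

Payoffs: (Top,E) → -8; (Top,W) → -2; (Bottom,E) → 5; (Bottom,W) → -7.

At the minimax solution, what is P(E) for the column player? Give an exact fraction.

Row minima: Top → -8, Bottom → -7; maximin = -7.
Column maxima: E → 5, W → -2; minimax = -2.
-7 ≠ -2, so there is no saddle point; optimal play is mixed.
Let the row player play Top with probability p. Expected payoff against E: (-8)p + 5(1−p) = −13p + 5; against W: (-2)p + (-7)(1−p) = 5p − 7.
Setting these equal: −13p + 5 = 5p − 7 ⇒ −18p = -12 ⇒ p = 2/3, and the value is (-13)·(2/3) + 5 = -11/3.
For the column player: with q = P(E), equating Top's and Bottom's payoffs gives −6q − 2 = 12q − 7 ⇒ q = 5/18.

5/18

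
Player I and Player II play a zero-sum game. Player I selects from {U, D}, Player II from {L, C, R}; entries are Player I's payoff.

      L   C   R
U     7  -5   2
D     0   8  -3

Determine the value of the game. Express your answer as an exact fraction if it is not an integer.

Row minima: U → -5, D → -3; maximin = -3.
Column maxima: L → 7, C → 8, R → 2; minimax = 2.
-3 ≠ 2, so there is no saddle point; optimal play is mixed.
L is strictly dominated by R (it gives Player I strictly more in every row), so Player II never plays it.
On the remaining 2×2 (U, D vs C, R):
Let Player I play U with probability p. Expected payoff against C: (-5)p + 8(1−p) = −13p + 8; against R: 2p + (-3)(1−p) = 5p − 3.
Setting these equal: −13p + 8 = 5p − 3 ⇒ −18p = -11 ⇒ p = 11/18, and the value is (-13)·(11/18) + 8 = 1/18.
For Player II: with q = P(C), equating U's and D's payoffs gives −7q + 2 = 11q − 3 ⇒ q = 5/18.

1/18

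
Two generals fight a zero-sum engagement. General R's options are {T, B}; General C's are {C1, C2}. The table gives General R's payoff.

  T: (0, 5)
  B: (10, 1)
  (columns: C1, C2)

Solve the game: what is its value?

Row minima: T → 0, B → 1; maximin = 1.
Column maxima: C1 → 10, C2 → 5; minimax = 5.
1 ≠ 5, so there is no saddle point; optimal play is mixed.
Let General R play T with probability p. Expected payoff against C1: 0p + 10(1−p) = −10p + 10; against C2: 5p + 1(1−p) = 4p + 1.
Setting these equal: −10p + 10 = 4p + 1 ⇒ −14p = -9 ⇒ p = 9/14, and the value is (-10)·(9/14) + 10 = 25/7.
For General C: with q = P(C1), equating T's and B's payoffs gives −5q + 5 = 9q + 1 ⇒ q = 2/7.

25/7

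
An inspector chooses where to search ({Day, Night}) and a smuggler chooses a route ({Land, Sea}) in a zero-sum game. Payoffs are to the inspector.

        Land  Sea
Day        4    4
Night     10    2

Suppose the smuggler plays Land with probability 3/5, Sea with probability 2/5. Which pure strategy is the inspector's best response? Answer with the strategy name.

Night

Expected payoff of Day: (3/5)·4 + (2/5)·4 = 4.
Expected payoff of Night: (3/5)·10 + (2/5)·2 = 34/5.
The largest is 34/5, so the inspector's best response is Night.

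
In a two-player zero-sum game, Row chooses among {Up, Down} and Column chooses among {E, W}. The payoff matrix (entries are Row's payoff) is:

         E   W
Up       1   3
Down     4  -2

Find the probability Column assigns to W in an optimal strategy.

Row minima: Up → 1, Down → -2; maximin = 1.
Column maxima: E → 4, W → 3; minimax = 3.
1 ≠ 3, so there is no saddle point; optimal play is mixed.
Let Row play Up with probability p. Expected payoff against E: 1p + 4(1−p) = −3p + 4; against W: 3p + (-2)(1−p) = 5p − 2.
Setting these equal: −3p + 4 = 5p − 2 ⇒ −8p = -6 ⇒ p = 3/4, and the value is (-3)·(3/4) + 4 = 7/4.
For Column: with q = P(E), equating Up's and Down's payoffs gives −2q + 3 = 6q − 2 ⇒ q = 5/8.

3/8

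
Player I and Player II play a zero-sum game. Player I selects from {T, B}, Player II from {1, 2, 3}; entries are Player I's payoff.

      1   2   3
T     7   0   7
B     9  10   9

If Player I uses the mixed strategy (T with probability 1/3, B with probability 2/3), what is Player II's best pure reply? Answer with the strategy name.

2

If Player II plays 1, Player I's expected payoff is (1/3)·7 + (2/3)·9 = 25/3.
If Player II plays 2, Player I's expected payoff is (1/3)·0 + (2/3)·10 = 20/3.
If Player II plays 3, Player I's expected payoff is (1/3)·7 + (2/3)·9 = 25/3.
Player II minimizes Player I's payoff; the smallest is 20/3, so the best response is 2.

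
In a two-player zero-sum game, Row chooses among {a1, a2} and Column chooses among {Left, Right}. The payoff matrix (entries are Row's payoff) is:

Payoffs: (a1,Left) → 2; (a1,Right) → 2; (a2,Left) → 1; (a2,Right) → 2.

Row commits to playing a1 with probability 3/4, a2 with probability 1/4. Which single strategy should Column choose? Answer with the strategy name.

If Column plays Left, Row's expected payoff is (3/4)·2 + (1/4)·1 = 7/4.
If Column plays Right, Row's expected payoff is (3/4)·2 + (1/4)·2 = 2.
Column minimizes Row's payoff; the smallest is 7/4, so the best response is Left.

Left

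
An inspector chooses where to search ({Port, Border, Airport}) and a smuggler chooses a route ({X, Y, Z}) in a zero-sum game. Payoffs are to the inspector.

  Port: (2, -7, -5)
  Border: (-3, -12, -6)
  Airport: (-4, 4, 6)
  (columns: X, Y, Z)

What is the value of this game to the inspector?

Row minima: Port → -7, Border → -12, Airport → -4; maximin = -4.
Column maxima: X → 2, Y → 4, Z → 6; minimax = 2.
-4 ≠ 2, so there is no saddle point; optimal play is mixed.
Border is strictly dominated by Port, so the inspector never plays it.
Z is strictly dominated by Y (it gives the inspector strictly more in every row), so the smuggler never plays it.
On the remaining 2×2 (Port, Airport vs X, Y):
Let the inspector play Port with probability p. Expected payoff against X: 2p + (-4)(1−p) = 6p − 4; against Y: (-7)p + 4(1−p) = −11p + 4.
Setting these equal: 6p − 4 = −11p + 4 ⇒ 17p = 8 ⇒ p = 8/17, and the value is (6)·(8/17) − 4 = -20/17.
For the smuggler: with q = P(X), equating Port's and Airport's payoffs gives 9q − 7 = −8q + 4 ⇒ q = 11/17.

-20/17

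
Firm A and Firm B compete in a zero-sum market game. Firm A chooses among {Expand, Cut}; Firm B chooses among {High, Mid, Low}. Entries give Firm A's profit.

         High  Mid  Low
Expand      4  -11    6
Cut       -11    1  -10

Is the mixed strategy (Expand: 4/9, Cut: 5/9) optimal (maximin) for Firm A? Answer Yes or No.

Yes

Against High this mix gives (4/9)·4 + (5/9)·(-11) = -13/3.
Against Mid this mix gives (4/9)·(-11) + (5/9)·1 = -13/3.
Against Low this mix gives (4/9)·6 + (5/9)·(-10) = -26/9.
All of Firm B's active replies (High, Mid) yield -13/3, and no column does worse for Firm A. The mix makes Firm B indifferent and guarantees -13/3, so it is optimal.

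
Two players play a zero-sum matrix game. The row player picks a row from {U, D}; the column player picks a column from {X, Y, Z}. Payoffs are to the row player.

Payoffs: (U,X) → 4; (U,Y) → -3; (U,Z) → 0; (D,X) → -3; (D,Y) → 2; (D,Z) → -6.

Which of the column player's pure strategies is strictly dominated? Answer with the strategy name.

Z holds the row player's payoff strictly below X in every row: 0 < 4, -6 < -3.
So X is strictly dominated for the column player.

X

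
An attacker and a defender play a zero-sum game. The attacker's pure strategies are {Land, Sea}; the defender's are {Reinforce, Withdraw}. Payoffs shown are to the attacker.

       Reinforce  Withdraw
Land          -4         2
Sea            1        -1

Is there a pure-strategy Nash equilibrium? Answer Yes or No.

Row minima: Land → -4, Sea → -1; maximin = -1.
Column maxima: Reinforce → 1, Withdraw → 2; minimax = 1.
-1 ≠ 1, so no pure-strategy equilibrium exists.

No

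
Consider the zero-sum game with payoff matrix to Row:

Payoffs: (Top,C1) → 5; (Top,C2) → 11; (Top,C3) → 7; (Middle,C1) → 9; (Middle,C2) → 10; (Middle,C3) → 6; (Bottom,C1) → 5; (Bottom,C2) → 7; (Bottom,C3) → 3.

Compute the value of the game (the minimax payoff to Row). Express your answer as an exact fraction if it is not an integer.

33/5

Row minima: Top → 5, Middle → 6, Bottom → 3; maximin = 6.
Column maxima: C1 → 9, C2 → 11, C3 → 7; minimax = 7.
6 ≠ 7, so there is no saddle point; optimal play is mixed.
Bottom is strictly dominated by Middle, so Row never plays it.
C2 is strictly dominated by C1 (it gives Row strictly more in every row), so Column never plays it.
On the remaining 2×2 (Top, Middle vs C1, C3):
Let Row play Top with probability p. Expected payoff against C1: 5p + 9(1−p) = −4p + 9; against C3: 7p + 6(1−p) = p + 6.
Setting these equal: −4p + 9 = p + 6 ⇒ −5p = -3 ⇒ p = 3/5, and the value is (-4)·(3/5) + 9 = 33/5.
For Column: with q = P(C1), equating Top's and Middle's payoffs gives −2q + 7 = 3q + 6 ⇒ q = 1/5.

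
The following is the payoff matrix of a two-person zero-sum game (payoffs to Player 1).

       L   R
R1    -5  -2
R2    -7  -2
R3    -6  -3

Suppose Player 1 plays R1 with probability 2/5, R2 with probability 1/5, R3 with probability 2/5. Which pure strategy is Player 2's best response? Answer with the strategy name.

L

If Player 2 plays L, Player 1's expected payoff is (2/5)·(-5) + (1/5)·(-7) + (2/5)·(-6) = -29/5.
If Player 2 plays R, Player 1's expected payoff is (2/5)·(-2) + (1/5)·(-2) + (2/5)·(-3) = -12/5.
Player 2 minimizes Player 1's payoff; the smallest is -29/5, so the best response is L.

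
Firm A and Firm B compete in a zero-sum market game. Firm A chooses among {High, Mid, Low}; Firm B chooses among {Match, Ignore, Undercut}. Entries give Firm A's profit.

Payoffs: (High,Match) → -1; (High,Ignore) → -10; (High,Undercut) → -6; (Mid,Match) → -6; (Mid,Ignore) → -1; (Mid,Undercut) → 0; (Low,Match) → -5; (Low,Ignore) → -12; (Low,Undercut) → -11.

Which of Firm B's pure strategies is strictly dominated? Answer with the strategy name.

Undercut

Ignore holds Firm A's payoff strictly below Undercut in every row: -10 < -6, -1 < 0, -12 < -11.
So Undercut is strictly dominated for Firm B.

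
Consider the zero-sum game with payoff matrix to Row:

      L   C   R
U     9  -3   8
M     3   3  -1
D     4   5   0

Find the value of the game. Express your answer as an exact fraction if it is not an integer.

5/2

Row minima: U → -3, M → -1, D → 0; maximin = 0.
Column maxima: L → 9, C → 5, R → 8; minimax = 5.
0 ≠ 5, so there is no saddle point; optimal play is mixed.
M is strictly dominated by D, so Row never plays it.
L is strictly dominated by R (it gives Row strictly more in every row), so Column never plays it.
On the remaining 2×2 (U, D vs C, R):
Let Row play U with probability p. Expected payoff against C: (-3)p + 5(1−p) = −8p + 5; against R: 8p + 0(1−p) = 8p.
Setting these equal: −8p + 5 = 8p ⇒ −16p = -5 ⇒ p = 5/16, and the value is (-8)·(5/16) + 5 = 5/2.
For Column: with q = P(C), equating U's and D's payoffs gives −11q + 8 = 5q ⇒ q = 1/2.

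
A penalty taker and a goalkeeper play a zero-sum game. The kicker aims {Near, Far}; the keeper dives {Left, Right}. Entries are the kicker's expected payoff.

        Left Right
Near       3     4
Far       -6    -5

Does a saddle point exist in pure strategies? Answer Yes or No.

Yes

Row minima: Near → 3, Far → -6; maximin = 3.
Column maxima: Left → 3, Right → 4; minimax = 3.
maximin = minimax = 3, so a saddle point exists.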